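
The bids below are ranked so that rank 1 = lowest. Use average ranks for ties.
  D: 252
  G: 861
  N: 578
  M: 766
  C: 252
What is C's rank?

1.5

Sorted (ascending): 252, 252, 578, 766, 861
The 2 values of 252 occupy positions 1–2 → average rank (1+2)/2 = 1.5.
C has value 252 → rank 1.5.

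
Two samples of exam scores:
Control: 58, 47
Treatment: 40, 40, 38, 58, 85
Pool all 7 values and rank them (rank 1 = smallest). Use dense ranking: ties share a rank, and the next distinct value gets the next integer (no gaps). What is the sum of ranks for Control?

7

Sorted (ascending): 38, 40, 40, 47, 58, 58, 85
The 2 values of 40 share dense rank 2.
The 2 values of 58 share dense rank 4.
Remaining distinct values take the next consecutive integers.
Control values → pooled ranks: 58→4, 47→3
Rank sum = 4 + 3 = 7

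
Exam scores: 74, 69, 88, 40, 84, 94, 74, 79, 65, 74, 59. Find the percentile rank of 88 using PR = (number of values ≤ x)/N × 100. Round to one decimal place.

90.9

N = 11.
Strictly below 88: 9. Equal to 88: 1.
PR = 10/11 × 100 = 90.9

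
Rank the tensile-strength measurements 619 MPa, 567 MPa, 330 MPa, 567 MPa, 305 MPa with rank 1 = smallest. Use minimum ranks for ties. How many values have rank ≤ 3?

4

Sorted (ascending): 305, 330, 567, 567, 619
The 2 values of 567 occupy positions 3–4 → each gets rank 3.
Ranks ≤ 3: {1, 2, 3, 3} → 4 values.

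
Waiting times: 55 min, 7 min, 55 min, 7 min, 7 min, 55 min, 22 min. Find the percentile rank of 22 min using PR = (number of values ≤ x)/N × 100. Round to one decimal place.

N = 7.
Strictly below 22: 3. Equal to 22: 1.
PR = 4/7 × 100 = 57.1

57.1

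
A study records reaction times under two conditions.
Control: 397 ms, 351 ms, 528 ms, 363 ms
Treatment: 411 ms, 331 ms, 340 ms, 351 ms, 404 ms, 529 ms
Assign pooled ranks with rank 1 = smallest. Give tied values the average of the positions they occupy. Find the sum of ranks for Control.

23.5

Sorted (ascending): 331, 340, 351, 351, 363, 397, 404, 411, 528, 529
The 2 values of 351 occupy positions 3–4 → average rank (3+4)/2 = 3.5.
Control values → pooled ranks: 397→6, 351→3.5, 528→9, 363→5
Rank sum = 6 + 3.5 + 9 + 5 = 23.5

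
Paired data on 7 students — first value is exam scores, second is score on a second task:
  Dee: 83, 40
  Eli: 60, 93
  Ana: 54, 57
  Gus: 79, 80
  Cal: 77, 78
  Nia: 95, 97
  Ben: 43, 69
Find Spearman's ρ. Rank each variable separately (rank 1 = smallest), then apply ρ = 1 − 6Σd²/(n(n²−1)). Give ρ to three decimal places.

0.321

Ranks of variable 1: 6, 3, 2, 5, 4, 7, 1
Ranks of variable 2: 1, 6, 2, 5, 4, 7, 3
d = r₁ − r₂: 5, -3, 0, 0, 0, 0, -2
d²: 25, 9, 0, 0, 0, 0, 4; Σd² = 38
ρ = 1 − 6·38/(7·48) = 1 − 228/336 = 0.321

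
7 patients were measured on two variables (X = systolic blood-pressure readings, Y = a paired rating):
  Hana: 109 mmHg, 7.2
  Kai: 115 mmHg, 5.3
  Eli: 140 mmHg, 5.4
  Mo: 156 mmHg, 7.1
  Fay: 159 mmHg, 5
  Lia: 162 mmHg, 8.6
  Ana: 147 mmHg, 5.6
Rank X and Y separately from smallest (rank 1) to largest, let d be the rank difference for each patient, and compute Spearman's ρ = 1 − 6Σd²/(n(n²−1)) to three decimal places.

0.107

Ranks of variable 1: 1, 2, 3, 5, 6, 7, 4
Ranks of variable 2: 6, 2, 3, 5, 1, 7, 4
d = r₁ − r₂: -5, 0, 0, 0, 5, 0, 0
d²: 25, 0, 0, 0, 25, 0, 0; Σd² = 50
ρ = 1 − 6·50/(7·48) = 1 − 300/336 = 0.107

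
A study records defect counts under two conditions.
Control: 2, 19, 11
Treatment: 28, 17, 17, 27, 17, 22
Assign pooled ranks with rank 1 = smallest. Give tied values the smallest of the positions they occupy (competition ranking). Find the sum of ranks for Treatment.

Sorted (ascending): 2, 11, 17, 17, 17, 19, 22, 27, 28
The 3 values of 17 occupy positions 3–5 → each gets rank 3.
Treatment values → pooled ranks: 28→9, 17→3, 17→3, 27→8, 17→3, 22→7
Rank sum = 9 + 3 + 3 + 8 + 3 + 7 = 33

33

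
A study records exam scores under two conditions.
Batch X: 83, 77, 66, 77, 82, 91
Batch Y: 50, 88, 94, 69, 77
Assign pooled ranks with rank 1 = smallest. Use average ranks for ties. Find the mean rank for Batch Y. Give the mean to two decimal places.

5.80

Sorted (ascending): 50, 66, 69, 77, 77, 77, 82, 83, 88, 91, 94
The 3 values of 77 occupy positions 4–6 → average rank 5.
Batch Y values → pooled ranks: 50→1, 88→9, 94→11, 69→3, 77→5
Mean rank = (1 + 9 + 11 + 3 + 5) / 5 = 5.80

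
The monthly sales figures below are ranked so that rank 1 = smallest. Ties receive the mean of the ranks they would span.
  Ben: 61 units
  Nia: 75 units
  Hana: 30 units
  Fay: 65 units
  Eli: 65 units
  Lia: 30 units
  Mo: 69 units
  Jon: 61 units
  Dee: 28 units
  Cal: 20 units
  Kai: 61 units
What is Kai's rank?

6

Sorted (ascending): 20, 28, 30, 30, 61, 61, 61, 65, 65, 69, 75
The 2 values of 30 occupy positions 3–4 → average rank (3+4)/2 = 3.5.
The 3 values of 61 occupy positions 5–7 → average rank 6.
The 2 values of 65 occupy positions 8–9 → average rank (8+9)/2 = 8.5.
Kai has value 61 units → rank 6.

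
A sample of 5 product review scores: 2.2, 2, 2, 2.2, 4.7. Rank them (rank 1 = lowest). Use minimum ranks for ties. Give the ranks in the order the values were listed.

Sorted (ascending): 2, 2, 2.2, 2.2, 4.7
The 2 values of 2 occupy positions 1–2 → each gets rank 1.
The 2 values of 2.2 occupy positions 3–4 → each gets rank 3.

3, 1, 1, 3, 5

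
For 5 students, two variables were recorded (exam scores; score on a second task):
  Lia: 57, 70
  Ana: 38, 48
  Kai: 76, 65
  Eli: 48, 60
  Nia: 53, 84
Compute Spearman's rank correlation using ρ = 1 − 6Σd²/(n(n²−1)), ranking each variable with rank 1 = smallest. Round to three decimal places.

Ranks of variable 1: 4, 1, 5, 2, 3
Ranks of variable 2: 4, 1, 3, 2, 5
d = r₁ − r₂: 0, 0, 2, 0, -2
d²: 0, 0, 4, 0, 4; Σd² = 8
ρ = 1 − 6·8/(5·24) = 1 − 48/120 = 0.600

0.600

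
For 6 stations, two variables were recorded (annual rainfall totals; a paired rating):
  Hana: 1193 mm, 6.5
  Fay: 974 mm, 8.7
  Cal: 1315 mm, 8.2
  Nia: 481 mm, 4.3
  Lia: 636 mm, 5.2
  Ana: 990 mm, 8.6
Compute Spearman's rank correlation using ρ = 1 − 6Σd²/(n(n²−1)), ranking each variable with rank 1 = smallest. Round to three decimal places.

0.486

Ranks of variable 1: 5, 3, 6, 1, 2, 4
Ranks of variable 2: 3, 6, 4, 1, 2, 5
d = r₁ − r₂: 2, -3, 2, 0, 0, -1
d²: 4, 9, 4, 0, 0, 1; Σd² = 18
ρ = 1 − 6·18/(6·35) = 1 − 108/210 = 0.486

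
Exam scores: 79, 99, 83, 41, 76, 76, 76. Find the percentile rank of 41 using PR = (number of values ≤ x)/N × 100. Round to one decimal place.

14.3

N = 7.
Strictly below 41: 0. Equal to 41: 1.
PR = 1/7 × 100 = 14.3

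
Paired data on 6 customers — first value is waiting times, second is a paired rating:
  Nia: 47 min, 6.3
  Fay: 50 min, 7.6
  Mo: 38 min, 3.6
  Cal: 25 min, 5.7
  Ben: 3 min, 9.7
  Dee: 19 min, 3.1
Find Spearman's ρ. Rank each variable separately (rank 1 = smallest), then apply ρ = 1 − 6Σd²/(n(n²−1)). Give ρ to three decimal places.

Ranks of variable 1: 5, 6, 4, 3, 1, 2
Ranks of variable 2: 4, 5, 2, 3, 6, 1
d = r₁ − r₂: 1, 1, 2, 0, -5, 1
d²: 1, 1, 4, 0, 25, 1; Σd² = 32
ρ = 1 − 6·32/(6·35) = 1 − 192/210 = 0.086

0.086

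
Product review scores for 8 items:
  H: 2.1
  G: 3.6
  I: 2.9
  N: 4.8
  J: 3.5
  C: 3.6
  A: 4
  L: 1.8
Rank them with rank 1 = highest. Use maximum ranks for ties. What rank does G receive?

4

Sorted (descending): 4.8, 4, 3.6, 3.6, 3.5, 2.9, 2.1, 1.8
The 2 values of 3.6 occupy positions 3–4 → each gets rank 4.
G has value 3.6 → rank 4.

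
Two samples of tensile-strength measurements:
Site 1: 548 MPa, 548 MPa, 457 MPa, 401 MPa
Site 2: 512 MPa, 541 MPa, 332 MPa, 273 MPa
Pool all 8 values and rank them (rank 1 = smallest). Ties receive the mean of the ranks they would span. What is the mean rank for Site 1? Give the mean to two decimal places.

Sorted (ascending): 273, 332, 401, 457, 512, 541, 548, 548
The 2 values of 548 occupy positions 7–8 → average rank (7+8)/2 = 7.5.
Site 1 values → pooled ranks: 548→7.5, 548→7.5, 457→4, 401→3
Mean rank = (7.5 + 7.5 + 4 + 3) / 4 = 5.50

5.50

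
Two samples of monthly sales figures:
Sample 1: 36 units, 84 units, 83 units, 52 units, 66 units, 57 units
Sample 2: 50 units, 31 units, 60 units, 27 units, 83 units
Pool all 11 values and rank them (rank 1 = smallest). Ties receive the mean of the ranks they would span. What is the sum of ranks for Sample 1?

Sorted (ascending): 27, 31, 36, 50, 52, 57, 60, 66, 83, 83, 84
The 2 values of 83 occupy positions 9–10 → average rank (9+10)/2 = 9.5.
Sample 1 values → pooled ranks: 36→3, 84→11, 83→9.5, 52→5, 66→8, 57→6
Rank sum = 3 + 11 + 9.5 + 5 + 8 + 6 = 42.5

42.5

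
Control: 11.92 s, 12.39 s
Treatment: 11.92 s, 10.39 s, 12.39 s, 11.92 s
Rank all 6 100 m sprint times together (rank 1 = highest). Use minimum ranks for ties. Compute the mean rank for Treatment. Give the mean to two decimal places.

3.25

Sorted (descending): 12.39, 12.39, 11.92, 11.92, 11.92, 10.39
The 2 values of 12.39 occupy positions 1–2 → each gets rank 1.
The 3 values of 11.92 occupy positions 3–5 → each gets rank 3.
Treatment values → pooled ranks: 11.92→3, 10.39→6, 12.39→1, 11.92→3
Mean rank = (3 + 6 + 1 + 3) / 4 = 3.25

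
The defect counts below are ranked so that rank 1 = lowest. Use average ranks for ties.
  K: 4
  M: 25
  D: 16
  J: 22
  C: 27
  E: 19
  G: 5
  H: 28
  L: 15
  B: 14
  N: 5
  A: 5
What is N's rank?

3

Sorted (ascending): 4, 5, 5, 5, 14, 15, 16, 19, 22, 25, 27, 28
The 3 values of 5 occupy positions 2–4 → average rank 3.
N has value 5 → rank 3.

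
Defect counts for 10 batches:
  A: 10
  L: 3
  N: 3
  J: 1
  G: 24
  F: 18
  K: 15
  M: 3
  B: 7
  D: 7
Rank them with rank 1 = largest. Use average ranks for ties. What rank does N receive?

Sorted (descending): 24, 18, 15, 10, 7, 7, 3, 3, 3, 1
The 2 values of 7 occupy positions 5–6 → average rank (5+6)/2 = 5.5.
The 3 values of 3 occupy positions 7–9 → average rank 8.
N has value 3 → rank 8.

8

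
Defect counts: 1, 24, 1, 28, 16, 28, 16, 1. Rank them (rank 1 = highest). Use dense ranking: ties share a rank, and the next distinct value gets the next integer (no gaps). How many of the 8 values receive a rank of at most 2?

3

Sorted (descending): 28, 28, 24, 16, 16, 1, 1, 1
The 2 values of 28 share dense rank 1.
The 2 values of 16 share dense rank 3.
The 3 values of 1 share dense rank 4.
Remaining distinct values take the next consecutive integers.
Ranks ≤ 2: {1, 1, 2} → 3 values.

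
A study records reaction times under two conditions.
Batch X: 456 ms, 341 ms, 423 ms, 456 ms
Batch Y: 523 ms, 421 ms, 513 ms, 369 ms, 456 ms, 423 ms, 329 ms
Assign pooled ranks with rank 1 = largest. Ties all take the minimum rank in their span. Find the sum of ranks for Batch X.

Sorted (descending): 523, 513, 456, 456, 456, 423, 423, 421, 369, 341, 329
The 3 values of 456 occupy positions 3–5 → each gets rank 3.
The 2 values of 423 occupy positions 6–7 → each gets rank 6.
Batch X values → pooled ranks: 456→3, 341→10, 423→6, 456→3
Rank sum = 3 + 10 + 6 + 3 = 22

22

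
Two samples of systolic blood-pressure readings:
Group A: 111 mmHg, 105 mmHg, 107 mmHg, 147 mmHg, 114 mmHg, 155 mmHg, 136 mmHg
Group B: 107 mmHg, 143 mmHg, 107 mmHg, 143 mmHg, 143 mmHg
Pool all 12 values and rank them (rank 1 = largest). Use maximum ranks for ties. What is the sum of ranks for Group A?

Sorted (descending): 155, 147, 143, 143, 143, 136, 114, 111, 107, 107, 107, 105
The 3 values of 143 occupy positions 3–5 → each gets rank 5.
The 3 values of 107 occupy positions 9–11 → each gets rank 11.
Group A values → pooled ranks: 111→8, 105→12, 107→11, 147→2, 114→7, 155→1, 136→6
Rank sum = 8 + 12 + 11 + 2 + 7 + 1 + 6 = 47

47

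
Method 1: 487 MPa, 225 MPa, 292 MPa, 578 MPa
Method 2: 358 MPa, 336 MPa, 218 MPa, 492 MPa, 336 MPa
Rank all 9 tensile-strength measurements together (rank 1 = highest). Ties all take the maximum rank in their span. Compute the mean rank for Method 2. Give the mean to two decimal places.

5.40

Sorted (descending): 578, 492, 487, 358, 336, 336, 292, 225, 218
The 2 values of 336 occupy positions 5–6 → each gets rank 6.
Method 2 values → pooled ranks: 358→4, 336→6, 218→9, 492→2, 336→6
Mean rank = (4 + 6 + 9 + 2 + 6) / 5 = 5.40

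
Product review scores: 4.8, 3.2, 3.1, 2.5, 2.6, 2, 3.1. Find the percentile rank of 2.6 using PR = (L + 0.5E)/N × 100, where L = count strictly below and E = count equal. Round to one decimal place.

35.7

N = 7.
Strictly below 2.6: 2. Equal to 2.6: 1.
PR = (2 + 0.5·1)/7 × 100 = 35.7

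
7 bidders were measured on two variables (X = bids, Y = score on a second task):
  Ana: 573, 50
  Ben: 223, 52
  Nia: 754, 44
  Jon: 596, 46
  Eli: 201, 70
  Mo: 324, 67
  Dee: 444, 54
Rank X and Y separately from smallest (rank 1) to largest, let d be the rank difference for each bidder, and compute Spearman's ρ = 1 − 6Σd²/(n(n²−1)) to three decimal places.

Ranks of variable 1: 5, 2, 7, 6, 1, 3, 4
Ranks of variable 2: 3, 4, 1, 2, 7, 6, 5
d = r₁ − r₂: 2, -2, 6, 4, -6, -3, -1
d²: 4, 4, 36, 16, 36, 9, 1; Σd² = 106
ρ = 1 − 6·106/(7·48) = 1 − 636/336 = -0.893

-0.893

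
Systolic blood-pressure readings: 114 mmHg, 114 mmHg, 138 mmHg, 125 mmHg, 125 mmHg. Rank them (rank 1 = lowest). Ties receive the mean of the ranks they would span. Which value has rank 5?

Sorted (ascending): 114, 114, 125, 125, 138
The 2 values of 114 occupy positions 1–2 → average rank (1+2)/2 = 1.5.
The 2 values of 125 occupy positions 3–4 → average rank (3+4)/2 = 3.5.
Rank 5 → value 138.

138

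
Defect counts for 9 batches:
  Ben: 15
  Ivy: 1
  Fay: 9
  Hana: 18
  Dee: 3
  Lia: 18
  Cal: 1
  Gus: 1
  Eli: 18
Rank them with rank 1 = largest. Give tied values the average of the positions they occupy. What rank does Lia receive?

Sorted (descending): 18, 18, 18, 15, 9, 3, 1, 1, 1
The 3 values of 18 occupy positions 1–3 → average rank 2.
The 3 values of 1 occupy positions 7–9 → average rank 8.
Lia has value 18 → rank 2.

2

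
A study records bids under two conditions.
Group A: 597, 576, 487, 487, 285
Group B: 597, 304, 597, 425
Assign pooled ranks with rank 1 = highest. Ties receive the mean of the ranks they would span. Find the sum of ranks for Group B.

Sorted (descending): 597, 597, 597, 576, 487, 487, 425, 304, 285
The 3 values of 597 occupy positions 1–3 → average rank 2.
The 2 values of 487 occupy positions 5–6 → average rank (5+6)/2 = 5.5.
Group B values → pooled ranks: 597→2, 304→8, 597→2, 425→7
Rank sum = 2 + 8 + 2 + 7 = 19

19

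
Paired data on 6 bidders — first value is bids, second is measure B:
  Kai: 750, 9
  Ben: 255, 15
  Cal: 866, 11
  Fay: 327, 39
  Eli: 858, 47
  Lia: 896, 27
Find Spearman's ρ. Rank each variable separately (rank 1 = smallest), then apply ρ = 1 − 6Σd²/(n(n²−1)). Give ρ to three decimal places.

Ranks of variable 1: 3, 1, 5, 2, 4, 6
Ranks of variable 2: 1, 3, 2, 5, 6, 4
d = r₁ − r₂: 2, -2, 3, -3, -2, 2
d²: 4, 4, 9, 9, 4, 4; Σd² = 34
ρ = 1 − 6·34/(6·35) = 1 − 204/210 = 0.029

0.029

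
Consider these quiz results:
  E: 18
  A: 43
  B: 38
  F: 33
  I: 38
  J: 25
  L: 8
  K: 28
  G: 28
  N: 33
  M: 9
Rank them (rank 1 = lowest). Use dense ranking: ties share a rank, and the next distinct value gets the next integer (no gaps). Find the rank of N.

Sorted (ascending): 8, 9, 18, 25, 28, 28, 33, 33, 38, 38, 43
The 2 values of 28 share dense rank 5.
The 2 values of 33 share dense rank 6.
The 2 values of 38 share dense rank 7.
Remaining distinct values take the next consecutive integers.
N has value 33 → rank 6.

6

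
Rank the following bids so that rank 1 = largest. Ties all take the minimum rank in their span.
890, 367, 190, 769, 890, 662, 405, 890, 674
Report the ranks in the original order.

1, 8, 9, 4, 1, 6, 7, 1, 5

Sorted (descending): 890, 890, 890, 769, 674, 662, 405, 367, 190
The 3 values of 890 occupy positions 1–3 → each gets rank 1.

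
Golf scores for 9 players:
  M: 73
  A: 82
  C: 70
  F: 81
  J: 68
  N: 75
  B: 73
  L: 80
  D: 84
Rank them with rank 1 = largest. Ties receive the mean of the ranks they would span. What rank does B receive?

Sorted (descending): 84, 82, 81, 80, 75, 73, 73, 70, 68
The 2 values of 73 occupy positions 6–7 → average rank (6+7)/2 = 6.5.
B has value 73 → rank 6.5.

6.5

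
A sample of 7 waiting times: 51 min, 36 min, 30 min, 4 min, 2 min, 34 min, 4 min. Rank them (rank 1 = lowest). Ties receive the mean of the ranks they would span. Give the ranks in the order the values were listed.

7, 6, 4, 2.5, 1, 5, 2.5

Sorted (ascending): 2, 4, 4, 30, 34, 36, 51
The 2 values of 4 occupy positions 2–3 → average rank (2+3)/2 = 2.5.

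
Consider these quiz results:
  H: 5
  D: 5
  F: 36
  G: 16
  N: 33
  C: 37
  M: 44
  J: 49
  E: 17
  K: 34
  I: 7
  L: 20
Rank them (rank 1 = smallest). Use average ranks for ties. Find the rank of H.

1.5

Sorted (ascending): 5, 5, 7, 16, 17, 20, 33, 34, 36, 37, 44, 49
The 2 values of 5 occupy positions 1–2 → average rank (1+2)/2 = 1.5.
H has value 5 → rank 1.5.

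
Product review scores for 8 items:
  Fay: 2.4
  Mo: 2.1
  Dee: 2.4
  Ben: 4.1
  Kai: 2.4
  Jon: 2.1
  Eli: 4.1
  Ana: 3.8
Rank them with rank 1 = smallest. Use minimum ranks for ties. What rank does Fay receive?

Sorted (ascending): 2.1, 2.1, 2.4, 2.4, 2.4, 3.8, 4.1, 4.1
The 2 values of 2.1 occupy positions 1–2 → each gets rank 1.
The 3 values of 2.4 occupy positions 3–5 → each gets rank 3.
The 2 values of 4.1 occupy positions 7–8 → each gets rank 7.
Fay has value 2.4 → rank 3.

3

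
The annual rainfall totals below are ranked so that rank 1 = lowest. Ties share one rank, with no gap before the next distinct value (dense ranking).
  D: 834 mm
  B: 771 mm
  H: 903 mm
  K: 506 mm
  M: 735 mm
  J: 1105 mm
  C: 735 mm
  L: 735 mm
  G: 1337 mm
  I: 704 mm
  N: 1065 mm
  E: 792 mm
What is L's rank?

Sorted (ascending): 506, 704, 735, 735, 735, 771, 792, 834, 903, 1065, 1105, 1337
The 3 values of 735 share dense rank 3.
Remaining distinct values take the next consecutive integers.
L has value 735 mm → rank 3.

3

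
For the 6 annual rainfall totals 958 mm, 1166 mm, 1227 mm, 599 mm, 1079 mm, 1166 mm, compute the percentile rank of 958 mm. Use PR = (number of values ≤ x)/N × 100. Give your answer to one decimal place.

33.3

N = 6.
Strictly below 958: 1. Equal to 958: 1.
PR = 2/6 × 100 = 33.3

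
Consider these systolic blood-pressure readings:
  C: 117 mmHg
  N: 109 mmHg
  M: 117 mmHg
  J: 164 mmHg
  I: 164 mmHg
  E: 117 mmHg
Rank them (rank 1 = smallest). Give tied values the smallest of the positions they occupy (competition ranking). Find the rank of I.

Sorted (ascending): 109, 117, 117, 117, 164, 164
The 3 values of 117 occupy positions 2–4 → each gets rank 2.
The 2 values of 164 occupy positions 5–6 → each gets rank 5.
I has value 164 mmHg → rank 5.

5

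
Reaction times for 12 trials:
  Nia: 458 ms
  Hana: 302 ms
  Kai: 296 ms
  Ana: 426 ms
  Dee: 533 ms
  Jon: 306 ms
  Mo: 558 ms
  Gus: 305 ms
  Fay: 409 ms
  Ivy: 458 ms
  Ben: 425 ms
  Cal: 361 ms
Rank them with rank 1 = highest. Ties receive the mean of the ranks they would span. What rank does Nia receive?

3.5

Sorted (descending): 558, 533, 458, 458, 426, 425, 409, 361, 306, 305, 302, 296
The 2 values of 458 occupy positions 3–4 → average rank (3+4)/2 = 3.5.
Nia has value 458 ms → rank 3.5.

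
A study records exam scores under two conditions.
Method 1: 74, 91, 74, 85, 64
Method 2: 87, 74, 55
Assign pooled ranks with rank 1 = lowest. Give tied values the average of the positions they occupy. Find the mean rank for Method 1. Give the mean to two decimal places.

Sorted (ascending): 55, 64, 74, 74, 74, 85, 87, 91
The 3 values of 74 occupy positions 3–5 → average rank 4.
Method 1 values → pooled ranks: 74→4, 91→8, 74→4, 85→6, 64→2
Mean rank = (4 + 8 + 4 + 6 + 2) / 5 = 4.80

4.80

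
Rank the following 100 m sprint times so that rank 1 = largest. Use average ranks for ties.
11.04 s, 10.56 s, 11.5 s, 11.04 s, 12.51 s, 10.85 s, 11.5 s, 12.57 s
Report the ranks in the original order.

5.5, 8, 3.5, 5.5, 2, 7, 3.5, 1

Sorted (descending): 12.57, 12.51, 11.5, 11.5, 11.04, 11.04, 10.85, 10.56
The 2 values of 11.5 occupy positions 3–4 → average rank (3+4)/2 = 3.5.
The 2 values of 11.04 occupy positions 5–6 → average rank (5+6)/2 = 5.5.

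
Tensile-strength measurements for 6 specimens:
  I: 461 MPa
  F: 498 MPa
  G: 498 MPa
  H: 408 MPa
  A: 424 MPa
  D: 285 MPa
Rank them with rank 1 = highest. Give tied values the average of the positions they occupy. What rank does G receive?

Sorted (descending): 498, 498, 461, 424, 408, 285
The 2 values of 498 occupy positions 1–2 → average rank (1+2)/2 = 1.5.
G has value 498 MPa → rank 1.5.

1.5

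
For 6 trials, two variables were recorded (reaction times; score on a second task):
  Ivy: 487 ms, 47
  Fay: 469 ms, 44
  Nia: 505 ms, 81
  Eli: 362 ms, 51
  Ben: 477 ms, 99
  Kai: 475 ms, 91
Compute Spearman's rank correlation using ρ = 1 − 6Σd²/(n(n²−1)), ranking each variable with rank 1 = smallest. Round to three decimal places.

0.257

Ranks of variable 1: 5, 2, 6, 1, 4, 3
Ranks of variable 2: 2, 1, 4, 3, 6, 5
d = r₁ − r₂: 3, 1, 2, -2, -2, -2
d²: 9, 1, 4, 4, 4, 4; Σd² = 26
ρ = 1 − 6·26/(6·35) = 1 − 156/210 = 0.257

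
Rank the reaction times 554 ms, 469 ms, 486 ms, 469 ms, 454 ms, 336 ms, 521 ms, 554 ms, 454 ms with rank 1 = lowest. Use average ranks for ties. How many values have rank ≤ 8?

Sorted (ascending): 336, 454, 454, 469, 469, 486, 521, 554, 554
The 2 values of 454 occupy positions 2–3 → average rank (2+3)/2 = 2.5.
The 2 values of 469 occupy positions 4–5 → average rank (4+5)/2 = 4.5.
The 2 values of 554 occupy positions 8–9 → average rank (8+9)/2 = 8.5.
Ranks ≤ 8: {1, 2.5, 2.5, 4.5, 4.5, 6, 7} → 7 values.

7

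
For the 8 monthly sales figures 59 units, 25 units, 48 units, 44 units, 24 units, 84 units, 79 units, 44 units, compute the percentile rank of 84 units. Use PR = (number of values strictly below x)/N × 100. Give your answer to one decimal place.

N = 8.
Strictly below 84: 7. Equal to 84: 1.
PR = 7/8 × 100 = 87.5

87.5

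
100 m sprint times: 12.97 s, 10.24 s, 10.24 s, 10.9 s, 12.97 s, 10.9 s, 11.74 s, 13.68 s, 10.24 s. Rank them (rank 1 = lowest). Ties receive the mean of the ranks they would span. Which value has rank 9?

13.68

Sorted (ascending): 10.24, 10.24, 10.24, 10.9, 10.9, 11.74, 12.97, 12.97, 13.68
The 3 values of 10.24 occupy positions 1–3 → average rank 2.
The 2 values of 10.9 occupy positions 4–5 → average rank (4+5)/2 = 4.5.
The 2 values of 12.97 occupy positions 7–8 → average rank (7+8)/2 = 7.5.
Rank 9 → value 13.68.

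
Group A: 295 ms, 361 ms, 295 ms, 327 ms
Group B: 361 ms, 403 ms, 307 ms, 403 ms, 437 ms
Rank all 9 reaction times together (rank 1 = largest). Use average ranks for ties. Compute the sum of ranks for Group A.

Sorted (descending): 437, 403, 403, 361, 361, 327, 307, 295, 295
The 2 values of 403 occupy positions 2–3 → average rank (2+3)/2 = 2.5.
The 2 values of 361 occupy positions 4–5 → average rank (4+5)/2 = 4.5.
The 2 values of 295 occupy positions 8–9 → average rank (8+9)/2 = 8.5.
Group A values → pooled ranks: 295→8.5, 361→4.5, 295→8.5, 327→6
Rank sum = 8.5 + 4.5 + 8.5 + 6 = 27.5

27.5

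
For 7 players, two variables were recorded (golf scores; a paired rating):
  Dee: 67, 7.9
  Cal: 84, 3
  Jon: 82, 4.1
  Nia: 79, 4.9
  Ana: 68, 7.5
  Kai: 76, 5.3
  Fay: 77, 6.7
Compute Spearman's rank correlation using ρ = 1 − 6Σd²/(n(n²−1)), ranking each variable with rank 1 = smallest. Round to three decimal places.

Ranks of variable 1: 1, 7, 6, 5, 2, 3, 4
Ranks of variable 2: 7, 1, 2, 3, 6, 4, 5
d = r₁ − r₂: -6, 6, 4, 2, -4, -1, -1
d²: 36, 36, 16, 4, 16, 1, 1; Σd² = 110
ρ = 1 − 6·110/(7·48) = 1 − 660/336 = -0.964

-0.964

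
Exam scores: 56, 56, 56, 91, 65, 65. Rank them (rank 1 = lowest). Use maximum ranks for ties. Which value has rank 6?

Sorted (ascending): 56, 56, 56, 65, 65, 91
The 3 values of 56 occupy positions 1–3 → each gets rank 3.
The 2 values of 65 occupy positions 4–5 → each gets rank 5.
Rank 6 → value 91.

91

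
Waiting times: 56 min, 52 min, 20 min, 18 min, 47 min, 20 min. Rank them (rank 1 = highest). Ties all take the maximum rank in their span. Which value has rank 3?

47

Sorted (descending): 56, 52, 47, 20, 20, 18
The 2 values of 20 occupy positions 4–5 → each gets rank 5.
Rank 3 → value 47.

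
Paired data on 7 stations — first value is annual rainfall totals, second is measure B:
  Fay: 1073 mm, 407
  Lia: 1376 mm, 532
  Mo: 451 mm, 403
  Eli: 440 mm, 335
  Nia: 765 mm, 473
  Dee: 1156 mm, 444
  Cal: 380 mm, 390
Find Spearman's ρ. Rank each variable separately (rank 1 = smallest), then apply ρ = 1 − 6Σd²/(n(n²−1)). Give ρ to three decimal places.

0.857

Ranks of variable 1: 5, 7, 3, 2, 4, 6, 1
Ranks of variable 2: 4, 7, 3, 1, 6, 5, 2
d = r₁ − r₂: 1, 0, 0, 1, -2, 1, -1
d²: 1, 0, 0, 1, 4, 1, 1; Σd² = 8
ρ = 1 − 6·8/(7·48) = 1 − 48/336 = 0.857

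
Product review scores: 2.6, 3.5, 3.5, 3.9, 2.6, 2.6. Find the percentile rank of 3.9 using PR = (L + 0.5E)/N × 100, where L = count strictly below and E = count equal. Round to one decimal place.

N = 6.
Strictly below 3.9: 5. Equal to 3.9: 1.
PR = (5 + 0.5·1)/6 × 100 = 91.7

91.7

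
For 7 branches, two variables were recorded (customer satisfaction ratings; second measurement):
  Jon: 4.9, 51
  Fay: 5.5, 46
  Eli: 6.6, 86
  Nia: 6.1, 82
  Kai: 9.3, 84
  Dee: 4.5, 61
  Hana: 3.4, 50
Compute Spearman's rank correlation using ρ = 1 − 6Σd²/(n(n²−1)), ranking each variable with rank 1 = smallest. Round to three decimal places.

0.714

Ranks of variable 1: 3, 4, 6, 5, 7, 2, 1
Ranks of variable 2: 3, 1, 7, 5, 6, 4, 2
d = r₁ − r₂: 0, 3, -1, 0, 1, -2, -1
d²: 0, 9, 1, 0, 1, 4, 1; Σd² = 16
ρ = 1 − 6·16/(7·48) = 1 − 96/336 = 0.714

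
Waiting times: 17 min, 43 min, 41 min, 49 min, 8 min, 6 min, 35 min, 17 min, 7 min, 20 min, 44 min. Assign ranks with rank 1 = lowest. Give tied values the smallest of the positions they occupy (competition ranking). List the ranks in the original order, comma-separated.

4, 9, 8, 11, 3, 1, 7, 4, 2, 6, 10

Sorted (ascending): 6, 7, 8, 17, 17, 20, 35, 41, 43, 44, 49
The 2 values of 17 occupy positions 4–5 → each gets rank 4.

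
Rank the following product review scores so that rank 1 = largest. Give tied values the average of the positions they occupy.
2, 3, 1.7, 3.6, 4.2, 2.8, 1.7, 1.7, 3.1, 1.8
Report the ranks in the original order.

6, 4, 9, 2, 1, 5, 9, 9, 3, 7

Sorted (descending): 4.2, 3.6, 3.1, 3, 2.8, 2, 1.8, 1.7, 1.7, 1.7
The 3 values of 1.7 occupy positions 8–10 → average rank 9.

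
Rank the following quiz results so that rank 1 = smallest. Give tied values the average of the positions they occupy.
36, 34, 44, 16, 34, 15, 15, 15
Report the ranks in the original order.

Sorted (ascending): 15, 15, 15, 16, 34, 34, 36, 44
The 3 values of 15 occupy positions 1–3 → average rank 2.
The 2 values of 34 occupy positions 5–6 → average rank (5+6)/2 = 5.5.

7, 5.5, 8, 4, 5.5, 2, 2, 2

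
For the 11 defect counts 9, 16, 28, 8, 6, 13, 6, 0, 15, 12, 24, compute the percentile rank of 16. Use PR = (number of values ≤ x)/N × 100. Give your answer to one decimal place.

81.8

N = 11.
Strictly below 16: 8. Equal to 16: 1.
PR = 9/11 × 100 = 81.8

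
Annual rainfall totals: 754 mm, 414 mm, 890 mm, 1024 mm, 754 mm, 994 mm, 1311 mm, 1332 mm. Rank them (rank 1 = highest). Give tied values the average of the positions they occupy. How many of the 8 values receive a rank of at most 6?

Sorted (descending): 1332, 1311, 1024, 994, 890, 754, 754, 414
The 2 values of 754 occupy positions 6–7 → average rank (6+7)/2 = 6.5.
Ranks ≤ 6: {1, 2, 3, 4, 5} → 5 values.

5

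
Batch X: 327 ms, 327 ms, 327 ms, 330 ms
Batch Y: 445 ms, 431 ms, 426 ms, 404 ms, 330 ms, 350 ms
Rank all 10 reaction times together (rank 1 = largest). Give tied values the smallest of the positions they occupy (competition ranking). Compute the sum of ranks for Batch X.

30

Sorted (descending): 445, 431, 426, 404, 350, 330, 330, 327, 327, 327
The 2 values of 330 occupy positions 6–7 → each gets rank 6.
The 3 values of 327 occupy positions 8–10 → each gets rank 8.
Batch X values → pooled ranks: 327→8, 327→8, 327→8, 330→6
Rank sum = 8 + 8 + 8 + 6 = 30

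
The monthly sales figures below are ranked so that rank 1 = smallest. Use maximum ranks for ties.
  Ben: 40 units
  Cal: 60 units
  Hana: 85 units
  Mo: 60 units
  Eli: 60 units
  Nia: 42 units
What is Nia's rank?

Sorted (ascending): 40, 42, 60, 60, 60, 85
The 3 values of 60 occupy positions 3–5 → each gets rank 5.
Nia has value 42 units → rank 2.

2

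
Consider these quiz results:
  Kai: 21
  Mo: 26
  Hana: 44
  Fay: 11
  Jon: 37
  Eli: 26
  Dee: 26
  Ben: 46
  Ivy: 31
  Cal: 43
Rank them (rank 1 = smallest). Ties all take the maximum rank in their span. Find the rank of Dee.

Sorted (ascending): 11, 21, 26, 26, 26, 31, 37, 43, 44, 46
The 3 values of 26 occupy positions 3–5 → each gets rank 5.
Dee has value 26 → rank 5.

5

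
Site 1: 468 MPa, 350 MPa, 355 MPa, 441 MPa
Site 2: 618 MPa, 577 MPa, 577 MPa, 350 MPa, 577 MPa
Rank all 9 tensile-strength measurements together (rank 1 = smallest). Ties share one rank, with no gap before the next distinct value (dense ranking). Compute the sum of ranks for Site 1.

10

Sorted (ascending): 350, 350, 355, 441, 468, 577, 577, 577, 618
The 2 values of 350 share dense rank 1.
The 3 values of 577 share dense rank 5.
Remaining distinct values take the next consecutive integers.
Site 1 values → pooled ranks: 468→4, 350→1, 355→2, 441→3
Rank sum = 4 + 1 + 2 + 3 = 10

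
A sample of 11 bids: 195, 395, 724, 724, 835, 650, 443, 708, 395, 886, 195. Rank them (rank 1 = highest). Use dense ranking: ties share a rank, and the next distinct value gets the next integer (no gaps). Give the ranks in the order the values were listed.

Sorted (descending): 886, 835, 724, 724, 708, 650, 443, 395, 395, 195, 195
The 2 values of 724 share dense rank 3.
The 2 values of 395 share dense rank 7.
The 2 values of 195 share dense rank 8.
Remaining distinct values take the next consecutive integers.

8, 7, 3, 3, 2, 5, 6, 4, 7, 1, 8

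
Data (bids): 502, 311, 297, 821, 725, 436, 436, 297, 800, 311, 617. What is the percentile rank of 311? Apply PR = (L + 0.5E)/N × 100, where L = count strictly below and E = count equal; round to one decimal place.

N = 11.
Strictly below 311: 2. Equal to 311: 2.
PR = (2 + 0.5·2)/11 × 100 = 27.3

27.3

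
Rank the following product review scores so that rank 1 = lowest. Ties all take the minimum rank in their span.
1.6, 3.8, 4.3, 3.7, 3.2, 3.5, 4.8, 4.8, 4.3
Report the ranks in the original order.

Sorted (ascending): 1.6, 3.2, 3.5, 3.7, 3.8, 4.3, 4.3, 4.8, 4.8
The 2 values of 4.3 occupy positions 6–7 → each gets rank 6.
The 2 values of 4.8 occupy positions 8–9 → each gets rank 8.

1, 5, 6, 4, 2, 3, 8, 8, 6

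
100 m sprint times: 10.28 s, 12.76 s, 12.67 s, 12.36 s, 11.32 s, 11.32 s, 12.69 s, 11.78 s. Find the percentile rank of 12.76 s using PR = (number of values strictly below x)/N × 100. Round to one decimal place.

N = 8.
Strictly below 12.76: 7. Equal to 12.76: 1.
PR = 7/8 × 100 = 87.5

87.5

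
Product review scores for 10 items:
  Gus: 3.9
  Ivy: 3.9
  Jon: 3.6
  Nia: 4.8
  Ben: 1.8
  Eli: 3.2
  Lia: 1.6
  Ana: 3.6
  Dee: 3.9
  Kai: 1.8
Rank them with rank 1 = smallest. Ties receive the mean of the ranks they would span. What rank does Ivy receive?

8

Sorted (ascending): 1.6, 1.8, 1.8, 3.2, 3.6, 3.6, 3.9, 3.9, 3.9, 4.8
The 2 values of 1.8 occupy positions 2–3 → average rank (2+3)/2 = 2.5.
The 2 values of 3.6 occupy positions 5–6 → average rank (5+6)/2 = 5.5.
The 3 values of 3.9 occupy positions 7–9 → average rank 8.
Ivy has value 3.9 → rank 8.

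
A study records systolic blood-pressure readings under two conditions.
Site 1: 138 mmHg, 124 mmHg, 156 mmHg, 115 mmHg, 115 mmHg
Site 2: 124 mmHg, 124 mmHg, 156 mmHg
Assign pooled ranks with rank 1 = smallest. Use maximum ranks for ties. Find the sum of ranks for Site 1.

23

Sorted (ascending): 115, 115, 124, 124, 124, 138, 156, 156
The 2 values of 115 occupy positions 1–2 → each gets rank 2.
The 3 values of 124 occupy positions 3–5 → each gets rank 5.
The 2 values of 156 occupy positions 7–8 → each gets rank 8.
Site 1 values → pooled ranks: 138→6, 124→5, 156→8, 115→2, 115→2
Rank sum = 6 + 5 + 8 + 2 + 2 = 23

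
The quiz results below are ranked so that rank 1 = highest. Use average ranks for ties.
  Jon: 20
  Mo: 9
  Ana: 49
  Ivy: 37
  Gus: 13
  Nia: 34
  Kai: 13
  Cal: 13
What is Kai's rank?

Sorted (descending): 49, 37, 34, 20, 13, 13, 13, 9
The 3 values of 13 occupy positions 5–7 → average rank 6.
Kai has value 13 → rank 6.

6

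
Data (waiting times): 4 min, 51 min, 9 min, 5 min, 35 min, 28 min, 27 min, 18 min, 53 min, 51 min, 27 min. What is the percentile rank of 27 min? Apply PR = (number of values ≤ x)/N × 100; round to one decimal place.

N = 11.
Strictly below 27: 4. Equal to 27: 2.
PR = 6/11 × 100 = 54.5

54.5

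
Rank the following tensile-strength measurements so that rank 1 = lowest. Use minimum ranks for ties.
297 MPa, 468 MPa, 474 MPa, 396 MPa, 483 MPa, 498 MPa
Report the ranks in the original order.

Sorted (ascending): 297, 396, 468, 474, 483, 498
No ties — each value takes its position as its rank.

1, 3, 4, 2, 5, 6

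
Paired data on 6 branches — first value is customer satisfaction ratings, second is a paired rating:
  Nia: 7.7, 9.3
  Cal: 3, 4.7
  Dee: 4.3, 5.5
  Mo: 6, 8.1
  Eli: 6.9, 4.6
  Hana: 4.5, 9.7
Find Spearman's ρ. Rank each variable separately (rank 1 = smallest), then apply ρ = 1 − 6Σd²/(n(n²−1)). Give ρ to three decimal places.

0.200

Ranks of variable 1: 6, 1, 2, 4, 5, 3
Ranks of variable 2: 5, 2, 3, 4, 1, 6
d = r₁ − r₂: 1, -1, -1, 0, 4, -3
d²: 1, 1, 1, 0, 16, 9; Σd² = 28
ρ = 1 − 6·28/(6·35) = 1 − 168/210 = 0.200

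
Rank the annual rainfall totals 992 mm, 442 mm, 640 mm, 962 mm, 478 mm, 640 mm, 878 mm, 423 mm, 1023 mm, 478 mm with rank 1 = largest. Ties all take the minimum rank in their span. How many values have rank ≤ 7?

8

Sorted (descending): 1023, 992, 962, 878, 640, 640, 478, 478, 442, 423
The 2 values of 640 occupy positions 5–6 → each gets rank 5.
The 2 values of 478 occupy positions 7–8 → each gets rank 7.
Ranks ≤ 7: {1, 2, 3, 4, 5, 5, 7, 7} → 8 values.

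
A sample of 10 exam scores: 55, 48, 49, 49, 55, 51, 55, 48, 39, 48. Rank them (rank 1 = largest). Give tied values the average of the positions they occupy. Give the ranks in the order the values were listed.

2, 8, 5.5, 5.5, 2, 4, 2, 8, 10, 8

Sorted (descending): 55, 55, 55, 51, 49, 49, 48, 48, 48, 39
The 3 values of 55 occupy positions 1–3 → average rank 2.
The 2 values of 49 occupy positions 5–6 → average rank (5+6)/2 = 5.5.
The 3 values of 48 occupy positions 7–9 → average rank 8.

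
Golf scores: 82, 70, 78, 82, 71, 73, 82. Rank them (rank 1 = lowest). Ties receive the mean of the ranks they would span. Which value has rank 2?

71

Sorted (ascending): 70, 71, 73, 78, 82, 82, 82
The 3 values of 82 occupy positions 5–7 → average rank 6.
Rank 2 → value 71.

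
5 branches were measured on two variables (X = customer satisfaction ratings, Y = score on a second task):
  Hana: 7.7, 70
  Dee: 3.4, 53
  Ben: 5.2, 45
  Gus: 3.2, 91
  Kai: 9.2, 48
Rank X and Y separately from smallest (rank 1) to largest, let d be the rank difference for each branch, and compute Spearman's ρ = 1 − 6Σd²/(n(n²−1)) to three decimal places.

Ranks of variable 1: 4, 2, 3, 1, 5
Ranks of variable 2: 4, 3, 1, 5, 2
d = r₁ − r₂: 0, -1, 2, -4, 3
d²: 0, 1, 4, 16, 9; Σd² = 30
ρ = 1 − 6·30/(5·24) = 1 − 180/120 = -0.500

-0.500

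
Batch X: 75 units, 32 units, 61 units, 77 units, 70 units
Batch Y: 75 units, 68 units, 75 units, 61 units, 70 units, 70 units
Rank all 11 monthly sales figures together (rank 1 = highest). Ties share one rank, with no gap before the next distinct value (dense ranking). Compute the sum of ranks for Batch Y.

Sorted (descending): 77, 75, 75, 75, 70, 70, 70, 68, 61, 61, 32
The 3 values of 75 share dense rank 2.
The 3 values of 70 share dense rank 3.
The 2 values of 61 share dense rank 5.
Remaining distinct values take the next consecutive integers.
Batch Y values → pooled ranks: 75→2, 68→4, 75→2, 61→5, 70→3, 70→3
Rank sum = 2 + 4 + 2 + 5 + 3 + 3 = 19

19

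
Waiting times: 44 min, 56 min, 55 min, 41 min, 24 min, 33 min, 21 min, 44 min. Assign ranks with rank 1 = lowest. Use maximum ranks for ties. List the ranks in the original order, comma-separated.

Sorted (ascending): 21, 24, 33, 41, 44, 44, 55, 56
The 2 values of 44 occupy positions 5–6 → each gets rank 6.

6, 8, 7, 4, 2, 3, 1, 6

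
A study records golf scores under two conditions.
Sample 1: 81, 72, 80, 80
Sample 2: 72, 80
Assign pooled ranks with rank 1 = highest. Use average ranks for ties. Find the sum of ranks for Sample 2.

8.5

Sorted (descending): 81, 80, 80, 80, 72, 72
The 3 values of 80 occupy positions 2–4 → average rank 3.
The 2 values of 72 occupy positions 5–6 → average rank (5+6)/2 = 5.5.
Sample 2 values → pooled ranks: 72→5.5, 80→3
Rank sum = 5.5 + 3 = 8.5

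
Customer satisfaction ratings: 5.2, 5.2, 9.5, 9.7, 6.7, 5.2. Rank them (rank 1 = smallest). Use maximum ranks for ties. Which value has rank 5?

Sorted (ascending): 5.2, 5.2, 5.2, 6.7, 9.5, 9.7
The 3 values of 5.2 occupy positions 1–3 → each gets rank 3.
Rank 5 → value 9.5.

9.5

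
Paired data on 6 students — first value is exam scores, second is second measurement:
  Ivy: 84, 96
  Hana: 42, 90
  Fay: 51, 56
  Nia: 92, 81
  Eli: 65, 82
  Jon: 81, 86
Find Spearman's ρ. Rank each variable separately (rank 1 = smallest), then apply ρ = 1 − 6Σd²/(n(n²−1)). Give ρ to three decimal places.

0.029

Ranks of variable 1: 5, 1, 2, 6, 3, 4
Ranks of variable 2: 6, 5, 1, 2, 3, 4
d = r₁ − r₂: -1, -4, 1, 4, 0, 0
d²: 1, 16, 1, 16, 0, 0; Σd² = 34
ρ = 1 − 6·34/(6·35) = 1 − 204/210 = 0.029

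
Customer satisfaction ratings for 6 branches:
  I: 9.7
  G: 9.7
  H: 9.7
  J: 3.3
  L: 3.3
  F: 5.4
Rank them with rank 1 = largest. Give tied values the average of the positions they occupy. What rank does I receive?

Sorted (descending): 9.7, 9.7, 9.7, 5.4, 3.3, 3.3
The 3 values of 9.7 occupy positions 1–3 → average rank 2.
The 2 values of 3.3 occupy positions 5–6 → average rank (5+6)/2 = 5.5.
I has value 9.7 → rank 2.

2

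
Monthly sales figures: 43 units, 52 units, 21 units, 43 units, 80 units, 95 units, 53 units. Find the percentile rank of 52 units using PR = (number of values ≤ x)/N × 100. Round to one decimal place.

N = 7.
Strictly below 52: 3. Equal to 52: 1.
PR = 4/7 × 100 = 57.1

57.1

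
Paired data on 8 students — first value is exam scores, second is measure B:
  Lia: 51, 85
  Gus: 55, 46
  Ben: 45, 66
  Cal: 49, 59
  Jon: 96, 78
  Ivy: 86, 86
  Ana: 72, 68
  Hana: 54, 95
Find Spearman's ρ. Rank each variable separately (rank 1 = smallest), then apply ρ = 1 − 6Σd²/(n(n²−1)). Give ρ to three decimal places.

0.310

Ranks of variable 1: 3, 5, 1, 2, 8, 7, 6, 4
Ranks of variable 2: 6, 1, 3, 2, 5, 7, 4, 8
d = r₁ − r₂: -3, 4, -2, 0, 3, 0, 2, -4
d²: 9, 16, 4, 0, 9, 0, 4, 16; Σd² = 58
ρ = 1 − 6·58/(8·63) = 1 − 348/504 = 0.310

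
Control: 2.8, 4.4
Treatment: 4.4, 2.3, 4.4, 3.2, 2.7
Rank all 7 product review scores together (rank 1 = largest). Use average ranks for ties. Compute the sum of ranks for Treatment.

Sorted (descending): 4.4, 4.4, 4.4, 3.2, 2.8, 2.7, 2.3
The 3 values of 4.4 occupy positions 1–3 → average rank 2.
Treatment values → pooled ranks: 4.4→2, 2.3→7, 4.4→2, 3.2→4, 2.7→6
Rank sum = 2 + 7 + 2 + 4 + 6 = 21

21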